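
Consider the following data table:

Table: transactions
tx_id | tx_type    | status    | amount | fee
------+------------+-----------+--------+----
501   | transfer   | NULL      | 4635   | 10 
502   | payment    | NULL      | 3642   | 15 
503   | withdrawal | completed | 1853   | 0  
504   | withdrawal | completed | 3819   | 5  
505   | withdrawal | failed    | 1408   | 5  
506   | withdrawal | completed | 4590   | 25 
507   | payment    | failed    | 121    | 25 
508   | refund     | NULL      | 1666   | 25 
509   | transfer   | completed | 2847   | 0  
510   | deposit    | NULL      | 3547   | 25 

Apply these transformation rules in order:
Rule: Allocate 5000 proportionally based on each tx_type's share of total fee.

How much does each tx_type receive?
deposit: 925.93, payment: 1481.48, refund: 925.93, transfer: 370.37, withdrawal: 1296.3

Step 1: Calculate total fee = 135
Step 2: Calculate each tx_type's proportion:
  deposit: 25/135 = 18.52% → 925.93
  payment: 40/135 = 29.63% → 1481.48
  refund: 25/135 = 18.52% → 925.93
  transfer: 10/135 = 7.41% → 370.37
  withdrawal: 35/135 = 25.93% → 1296.3
Step 3: Verify: sum of allocations ≈ 5000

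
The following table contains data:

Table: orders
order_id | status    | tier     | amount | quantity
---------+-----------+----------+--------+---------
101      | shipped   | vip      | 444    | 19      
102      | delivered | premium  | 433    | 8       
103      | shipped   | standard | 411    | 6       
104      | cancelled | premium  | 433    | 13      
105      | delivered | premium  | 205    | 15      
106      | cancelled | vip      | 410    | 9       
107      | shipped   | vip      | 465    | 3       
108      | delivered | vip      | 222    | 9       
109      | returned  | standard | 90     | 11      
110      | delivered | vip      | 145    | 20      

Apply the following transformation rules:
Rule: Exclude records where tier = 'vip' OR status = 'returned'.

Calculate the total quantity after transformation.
42

Step 1: Find records where tier = 'vip' OR status = 'returned'
Step 2: 6 records match, summing to 71
Step 3: Original sum: 113
Step 4: Remaining sum = 113 - 71 = 42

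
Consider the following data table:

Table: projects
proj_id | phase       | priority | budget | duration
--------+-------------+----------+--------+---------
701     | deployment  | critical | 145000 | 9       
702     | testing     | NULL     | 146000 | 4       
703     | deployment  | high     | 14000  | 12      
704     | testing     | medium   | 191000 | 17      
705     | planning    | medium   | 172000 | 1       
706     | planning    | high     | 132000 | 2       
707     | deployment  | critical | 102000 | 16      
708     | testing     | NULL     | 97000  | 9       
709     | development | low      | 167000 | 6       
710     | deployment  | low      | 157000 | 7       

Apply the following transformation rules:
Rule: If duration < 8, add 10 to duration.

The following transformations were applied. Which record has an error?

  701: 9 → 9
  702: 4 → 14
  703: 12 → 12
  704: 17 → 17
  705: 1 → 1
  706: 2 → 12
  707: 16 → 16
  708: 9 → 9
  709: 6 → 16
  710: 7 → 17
Record 705 has an error. The correct transformed value should be 11, not 1.

Step 1: Check each record against the rule
Step 2: Record 705 has duration = 1
Step 3: Since 1 < 8, the bonus should have been applied
Step 4: Correct value = 11, but claimed value = 1
Conclusion: Record 705 has the error.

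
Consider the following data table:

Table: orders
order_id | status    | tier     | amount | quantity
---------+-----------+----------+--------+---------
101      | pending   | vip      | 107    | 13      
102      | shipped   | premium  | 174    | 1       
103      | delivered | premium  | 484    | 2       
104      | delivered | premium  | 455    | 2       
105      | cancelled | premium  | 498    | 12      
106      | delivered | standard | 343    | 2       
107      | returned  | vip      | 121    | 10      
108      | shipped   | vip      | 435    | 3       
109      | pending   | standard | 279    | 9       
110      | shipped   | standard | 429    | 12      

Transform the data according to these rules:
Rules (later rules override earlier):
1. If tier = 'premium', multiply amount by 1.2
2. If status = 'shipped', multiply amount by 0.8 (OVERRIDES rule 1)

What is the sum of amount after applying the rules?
3404.8

Step 1: Rule 2 takes priority for records with status = 'shipped'
  - 3 records: 1038 × 0.8 = 830.4
Step 2: Rule 1 applies to remaining records with tier = 'premium'
  - 3 records: 1437 × 1.2 = 1724.4
Step 3: Other records unchanged: 850
Step 4: Final sum = 830.4 + 1724.4 + 850 = 3404.8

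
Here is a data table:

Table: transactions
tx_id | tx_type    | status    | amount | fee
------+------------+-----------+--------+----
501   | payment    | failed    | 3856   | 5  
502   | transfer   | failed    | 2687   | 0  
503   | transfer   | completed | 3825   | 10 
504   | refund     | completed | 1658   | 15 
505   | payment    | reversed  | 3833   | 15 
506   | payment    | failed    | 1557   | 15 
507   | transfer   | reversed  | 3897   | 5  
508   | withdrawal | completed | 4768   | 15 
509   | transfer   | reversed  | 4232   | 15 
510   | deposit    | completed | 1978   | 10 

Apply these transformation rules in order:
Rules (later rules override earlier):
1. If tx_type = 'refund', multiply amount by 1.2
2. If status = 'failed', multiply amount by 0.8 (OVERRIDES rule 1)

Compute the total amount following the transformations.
31002.6

Step 1: Rule 2 takes priority for records with status = 'failed'
  - 3 records: 8100 × 0.8 = 6480.0
Step 2: Rule 1 applies to remaining records with tx_type = 'refund'
  - 1 records: 1658 × 1.2 = 1989.6
Step 3: Other records unchanged: 22533
Step 4: Final sum = 6480.0 + 1989.6 + 22533 = 31002.6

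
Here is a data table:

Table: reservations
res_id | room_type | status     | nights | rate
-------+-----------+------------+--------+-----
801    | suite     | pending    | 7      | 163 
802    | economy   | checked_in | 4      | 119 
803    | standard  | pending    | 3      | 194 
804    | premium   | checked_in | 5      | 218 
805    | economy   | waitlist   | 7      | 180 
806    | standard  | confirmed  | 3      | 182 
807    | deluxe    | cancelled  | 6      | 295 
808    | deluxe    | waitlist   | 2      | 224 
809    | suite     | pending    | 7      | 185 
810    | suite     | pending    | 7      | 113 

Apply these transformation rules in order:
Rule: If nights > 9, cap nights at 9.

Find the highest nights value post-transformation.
7

Step 1: Original maximum nights = 7
Step 2: Check cap of 9 against maximum
Step 3: No records exceed the cap (max 7 <= cap 9), so no capping applies
Step 4: Maximum after transformation = 7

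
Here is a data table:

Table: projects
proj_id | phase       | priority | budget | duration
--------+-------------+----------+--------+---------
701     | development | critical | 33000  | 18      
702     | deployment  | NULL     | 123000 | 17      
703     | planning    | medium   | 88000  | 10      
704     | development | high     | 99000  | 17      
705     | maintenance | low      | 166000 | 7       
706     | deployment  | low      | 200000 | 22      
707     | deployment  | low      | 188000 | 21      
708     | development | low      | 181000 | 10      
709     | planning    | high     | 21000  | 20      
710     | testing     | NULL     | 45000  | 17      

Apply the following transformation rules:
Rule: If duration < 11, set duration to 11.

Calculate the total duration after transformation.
165

Step 1: 3 records have duration < 11
Step 2: These records originally summed to 27
Step 3: After setting to minimum: 3 × 11 = 33
Step 4: Unaffected records sum: 132
Step 5: Final sum = 33 + 132 = 165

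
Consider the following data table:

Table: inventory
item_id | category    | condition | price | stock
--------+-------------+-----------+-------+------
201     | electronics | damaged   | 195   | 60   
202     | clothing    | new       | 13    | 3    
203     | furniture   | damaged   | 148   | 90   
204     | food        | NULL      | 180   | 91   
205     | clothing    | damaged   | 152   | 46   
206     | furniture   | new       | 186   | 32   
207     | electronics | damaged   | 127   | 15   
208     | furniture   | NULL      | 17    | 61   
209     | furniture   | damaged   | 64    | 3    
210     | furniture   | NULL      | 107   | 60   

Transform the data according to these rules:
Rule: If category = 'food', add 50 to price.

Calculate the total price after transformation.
1239

Step 1: Count records where category = 'food': 1
Step 2: Total bonus added: 1 × 50 = 50
Step 3: Original sum of price: 1189
Step 4: Final sum = 1189 + 50 = 1239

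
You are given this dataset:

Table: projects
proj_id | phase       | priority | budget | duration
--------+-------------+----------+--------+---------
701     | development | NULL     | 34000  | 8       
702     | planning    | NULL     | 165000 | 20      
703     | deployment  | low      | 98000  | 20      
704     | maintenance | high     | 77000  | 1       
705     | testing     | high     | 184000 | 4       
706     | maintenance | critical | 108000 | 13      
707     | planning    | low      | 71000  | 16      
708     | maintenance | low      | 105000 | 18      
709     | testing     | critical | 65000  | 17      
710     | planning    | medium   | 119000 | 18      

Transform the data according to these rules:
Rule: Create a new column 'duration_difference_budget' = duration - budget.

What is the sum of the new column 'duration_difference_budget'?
-1025865

Step 1: For each record, compute duration - budget
Example calculations:
  8 - 34000 = -33992
  20 - 165000 = -164980
  20 - 98000 = -97980
  ...
Step 2: Sum all derived values
Step 3: Total = -1025865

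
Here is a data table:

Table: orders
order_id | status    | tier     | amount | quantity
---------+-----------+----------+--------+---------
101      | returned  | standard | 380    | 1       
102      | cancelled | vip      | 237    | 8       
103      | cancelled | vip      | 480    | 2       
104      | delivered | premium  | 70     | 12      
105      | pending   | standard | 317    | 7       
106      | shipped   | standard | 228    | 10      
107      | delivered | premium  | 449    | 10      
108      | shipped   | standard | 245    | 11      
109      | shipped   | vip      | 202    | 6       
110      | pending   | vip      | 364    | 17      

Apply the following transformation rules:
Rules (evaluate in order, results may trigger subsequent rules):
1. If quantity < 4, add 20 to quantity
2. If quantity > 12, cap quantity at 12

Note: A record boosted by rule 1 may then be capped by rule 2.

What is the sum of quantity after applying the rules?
100

Step 1: Apply rule 1 to records with quantity < 4
  - 2 records get bonus of 20
  - Of these, 2 records then exceed 12 and get capped
Step 2: Apply rule 2 to records with quantity > 12
  - 1 records (original) are capped
Step 3: Calculate final sum = 100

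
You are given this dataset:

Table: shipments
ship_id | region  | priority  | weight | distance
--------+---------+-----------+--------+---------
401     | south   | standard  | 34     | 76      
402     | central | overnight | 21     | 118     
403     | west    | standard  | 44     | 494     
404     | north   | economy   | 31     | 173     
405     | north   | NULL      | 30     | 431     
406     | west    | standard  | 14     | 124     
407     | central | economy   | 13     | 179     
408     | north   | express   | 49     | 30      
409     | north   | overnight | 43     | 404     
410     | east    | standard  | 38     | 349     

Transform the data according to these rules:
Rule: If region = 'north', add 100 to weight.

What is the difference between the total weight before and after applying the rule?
400

Step 1: Original sum of weight = 317
Step 2: 4 records have region = 'north'
Step 3: Each affected record changes by 100
Step 4: Total change = 4 × 100 = 400
Step 5: New sum = 317 + 400 = 717
Step 6: Difference = |717 - 317| = 400
        (Sum increased by 400)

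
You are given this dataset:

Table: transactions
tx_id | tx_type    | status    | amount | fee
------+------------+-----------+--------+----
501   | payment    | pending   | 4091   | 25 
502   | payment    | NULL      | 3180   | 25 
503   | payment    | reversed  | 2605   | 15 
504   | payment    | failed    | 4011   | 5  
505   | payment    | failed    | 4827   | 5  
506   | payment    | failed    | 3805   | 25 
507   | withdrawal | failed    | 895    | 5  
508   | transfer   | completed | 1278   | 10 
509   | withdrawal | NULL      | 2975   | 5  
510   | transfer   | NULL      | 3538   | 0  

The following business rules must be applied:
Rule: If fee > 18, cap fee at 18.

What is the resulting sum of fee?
99

Step 1: 3 records have fee > 18
Step 2: These records originally summed to 75
Step 3: After capping: 3 × 18 = 54
Step 4: Unaffected records sum: 45
Step 5: Final sum = 54 + 45 = 99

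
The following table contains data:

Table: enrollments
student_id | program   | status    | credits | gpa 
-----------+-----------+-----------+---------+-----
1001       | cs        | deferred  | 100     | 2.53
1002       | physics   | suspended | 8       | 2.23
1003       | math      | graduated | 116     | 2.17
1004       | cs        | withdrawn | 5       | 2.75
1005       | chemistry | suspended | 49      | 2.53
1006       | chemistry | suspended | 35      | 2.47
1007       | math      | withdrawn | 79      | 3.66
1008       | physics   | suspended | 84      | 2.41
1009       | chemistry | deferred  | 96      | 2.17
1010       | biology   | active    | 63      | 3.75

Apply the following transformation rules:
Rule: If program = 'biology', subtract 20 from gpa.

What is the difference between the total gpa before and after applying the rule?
20.0

Step 1: Original sum of gpa = 26.67
Step 2: 1 records have program = 'biology'
Step 3: Each affected record changes by -20
Step 4: Total change = 1 × -20 = -20
Step 5: New sum = 26.67 + -20 = 6.67
Step 6: Difference = |6.67 - 26.67| = 20.0
        (Sum decreased by 20.0)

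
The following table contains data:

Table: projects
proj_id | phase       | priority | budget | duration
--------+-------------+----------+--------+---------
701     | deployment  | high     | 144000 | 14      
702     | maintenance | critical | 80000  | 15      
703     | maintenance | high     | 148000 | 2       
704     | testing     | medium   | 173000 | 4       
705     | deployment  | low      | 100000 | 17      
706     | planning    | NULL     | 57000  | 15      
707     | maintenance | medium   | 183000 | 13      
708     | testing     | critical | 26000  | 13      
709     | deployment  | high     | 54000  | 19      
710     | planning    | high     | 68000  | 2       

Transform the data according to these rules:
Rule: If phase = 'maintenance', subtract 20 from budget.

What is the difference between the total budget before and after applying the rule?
60

Step 1: Original sum of budget = 1033000
Step 2: 3 records have phase = 'maintenance'
Step 3: Each affected record changes by -20
Step 4: Total change = 3 × -20 = -60
Step 5: New sum = 1033000 + -60 = 1032940
Step 6: Difference = |1032940 - 1033000| = 60
        (Sum decreased by 60)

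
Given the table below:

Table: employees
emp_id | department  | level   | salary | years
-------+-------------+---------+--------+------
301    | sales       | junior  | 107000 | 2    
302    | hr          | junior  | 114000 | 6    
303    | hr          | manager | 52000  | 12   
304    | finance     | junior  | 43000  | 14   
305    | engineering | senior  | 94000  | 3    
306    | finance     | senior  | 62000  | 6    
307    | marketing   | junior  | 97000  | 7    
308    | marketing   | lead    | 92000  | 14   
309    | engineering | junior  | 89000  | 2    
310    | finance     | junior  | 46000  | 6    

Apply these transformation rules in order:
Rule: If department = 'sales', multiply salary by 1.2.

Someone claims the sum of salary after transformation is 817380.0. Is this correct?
No, the correct result is 817400.0.

Step 1: Calculate the correct sum after transformation
Step 2: Apply multiplier 1.2 to records where department = 'sales'
Step 3: Correct result = 817400.0
Step 4: Claimed result = 817380.0
Step 5: 817400.0 ≠ 817380.0
Conclusion: The claimed result is incorrect. The correct answer is 817400.0.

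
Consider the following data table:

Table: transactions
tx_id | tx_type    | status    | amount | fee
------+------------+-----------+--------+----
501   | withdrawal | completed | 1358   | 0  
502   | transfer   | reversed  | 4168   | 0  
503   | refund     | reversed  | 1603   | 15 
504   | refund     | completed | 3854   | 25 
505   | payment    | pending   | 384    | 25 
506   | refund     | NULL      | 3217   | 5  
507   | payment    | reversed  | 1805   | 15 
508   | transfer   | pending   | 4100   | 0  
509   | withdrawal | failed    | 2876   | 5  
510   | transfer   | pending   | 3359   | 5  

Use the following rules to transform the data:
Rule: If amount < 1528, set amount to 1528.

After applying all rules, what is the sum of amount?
28038

Step 1: 2 records have amount < 1528
Step 2: These records originally summed to 1742
Step 3: After setting to minimum: 2 × 1528 = 3056
Step 4: Unaffected records sum: 24982
Step 5: Final sum = 3056 + 24982 = 28038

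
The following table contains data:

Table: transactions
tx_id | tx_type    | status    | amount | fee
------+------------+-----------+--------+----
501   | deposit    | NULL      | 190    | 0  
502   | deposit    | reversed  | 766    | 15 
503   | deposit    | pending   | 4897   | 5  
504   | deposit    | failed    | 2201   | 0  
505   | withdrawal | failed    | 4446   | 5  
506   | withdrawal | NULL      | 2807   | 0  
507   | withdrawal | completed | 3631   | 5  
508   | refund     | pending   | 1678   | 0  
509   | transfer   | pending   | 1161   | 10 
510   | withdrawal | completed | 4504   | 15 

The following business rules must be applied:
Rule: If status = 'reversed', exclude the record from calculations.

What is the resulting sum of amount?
25515

Step 1: Identify records where status = 'reversed'
Step 2: The excluded records sum to 766
Step 3: Original total amount = 26281
Step 4: Remaining total = 26281 - 766 = 25515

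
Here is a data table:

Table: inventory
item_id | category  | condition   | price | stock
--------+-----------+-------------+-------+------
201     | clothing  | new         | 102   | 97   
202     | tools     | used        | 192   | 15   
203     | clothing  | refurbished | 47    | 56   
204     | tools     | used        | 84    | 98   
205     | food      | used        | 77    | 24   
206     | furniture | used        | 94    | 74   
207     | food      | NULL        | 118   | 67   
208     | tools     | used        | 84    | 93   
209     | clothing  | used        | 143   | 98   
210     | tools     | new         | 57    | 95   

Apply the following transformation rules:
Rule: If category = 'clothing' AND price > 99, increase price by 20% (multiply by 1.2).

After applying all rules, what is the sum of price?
1047.0

Step 1: Find records where category = 'clothing' AND price > 99
Step 2: 2 records match, summing to 245
Step 3: After multiplier: 245 × 1.2 = 294.0
Step 4: Unaffected records sum: 753
Step 5: Final sum = 294.0 + 753 = 1047.0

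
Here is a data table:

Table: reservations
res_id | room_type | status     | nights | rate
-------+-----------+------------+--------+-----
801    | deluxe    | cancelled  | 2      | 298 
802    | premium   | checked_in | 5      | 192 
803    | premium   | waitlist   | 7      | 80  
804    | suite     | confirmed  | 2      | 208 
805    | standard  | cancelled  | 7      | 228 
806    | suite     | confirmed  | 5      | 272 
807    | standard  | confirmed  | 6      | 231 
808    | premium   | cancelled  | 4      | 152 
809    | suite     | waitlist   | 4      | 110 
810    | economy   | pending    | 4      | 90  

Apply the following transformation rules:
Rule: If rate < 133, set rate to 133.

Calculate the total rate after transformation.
1980

Step 1: 3 records have rate < 133
Step 2: These records originally summed to 280
Step 3: After setting to minimum: 3 × 133 = 399
Step 4: Unaffected records sum: 1581
Step 5: Final sum = 399 + 1581 = 1980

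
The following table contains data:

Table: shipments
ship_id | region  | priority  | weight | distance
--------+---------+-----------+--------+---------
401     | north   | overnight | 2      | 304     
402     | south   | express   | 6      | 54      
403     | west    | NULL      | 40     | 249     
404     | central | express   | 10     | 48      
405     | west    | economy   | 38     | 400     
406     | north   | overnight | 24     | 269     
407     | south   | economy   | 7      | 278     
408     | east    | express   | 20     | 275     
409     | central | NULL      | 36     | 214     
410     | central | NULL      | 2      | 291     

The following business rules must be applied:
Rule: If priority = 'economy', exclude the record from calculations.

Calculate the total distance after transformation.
1704

Step 1: Identify records where priority = 'economy'
Step 2: The excluded records sum to 678
Step 3: Original total distance = 2382
Step 4: Remaining total = 2382 - 678 = 1704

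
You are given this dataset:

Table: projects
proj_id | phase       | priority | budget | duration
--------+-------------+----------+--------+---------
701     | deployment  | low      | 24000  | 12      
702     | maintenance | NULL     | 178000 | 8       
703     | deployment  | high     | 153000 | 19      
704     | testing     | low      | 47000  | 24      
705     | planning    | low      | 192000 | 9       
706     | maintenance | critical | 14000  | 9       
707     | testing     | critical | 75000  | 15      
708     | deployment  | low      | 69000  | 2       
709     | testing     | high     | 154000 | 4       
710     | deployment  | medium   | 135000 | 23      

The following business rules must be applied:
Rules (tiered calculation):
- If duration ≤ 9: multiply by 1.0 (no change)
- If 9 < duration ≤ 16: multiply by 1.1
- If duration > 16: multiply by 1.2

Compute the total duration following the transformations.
140.9

Step 1: Tier 1 (duration ≤ 9): 5 records, sum = 32 × 1.0 = 32.0
Step 2: Tier 2 (9 < duration ≤ 16): 2 records, sum = 27 × 1.1 = 29.7
Step 3: Tier 3 (duration > 16): 3 records, sum = 66 × 1.2 = 79.2
Step 4: Final sum = 32.0 + 29.7 + 79.2 = 140.9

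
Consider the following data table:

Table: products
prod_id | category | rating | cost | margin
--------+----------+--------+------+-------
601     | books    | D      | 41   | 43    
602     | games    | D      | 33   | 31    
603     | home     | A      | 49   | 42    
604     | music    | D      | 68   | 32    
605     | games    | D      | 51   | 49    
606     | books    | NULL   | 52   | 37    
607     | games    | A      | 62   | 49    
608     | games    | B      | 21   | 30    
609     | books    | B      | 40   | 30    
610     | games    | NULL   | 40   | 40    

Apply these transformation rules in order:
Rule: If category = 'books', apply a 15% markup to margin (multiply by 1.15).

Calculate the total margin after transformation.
399.5

Step 1: Records with category = 'books' have total margin = 110
Step 2: Apply multiplier: 110 × 1.15 = 126.5
Step 3: Other records total: 273
Step 4: Final sum = 126.5 + 273 = 399.5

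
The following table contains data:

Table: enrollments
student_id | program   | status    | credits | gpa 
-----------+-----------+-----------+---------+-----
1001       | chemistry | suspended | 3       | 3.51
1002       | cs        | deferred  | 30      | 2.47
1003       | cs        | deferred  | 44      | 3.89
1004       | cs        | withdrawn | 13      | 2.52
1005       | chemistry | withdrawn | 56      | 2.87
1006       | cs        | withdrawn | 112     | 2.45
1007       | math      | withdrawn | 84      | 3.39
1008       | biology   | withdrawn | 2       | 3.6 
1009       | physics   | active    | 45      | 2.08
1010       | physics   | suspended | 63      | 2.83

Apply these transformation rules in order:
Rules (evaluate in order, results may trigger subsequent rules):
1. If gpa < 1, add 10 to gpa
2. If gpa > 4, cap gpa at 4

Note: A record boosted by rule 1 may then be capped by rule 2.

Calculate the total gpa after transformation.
29.61

Step 1: Apply rule 1 to records with gpa < 1
  - 0 records get bonus of 10
  - Of these, 0 records then exceed 4 and get capped
Step 2: Apply rule 2 to records with gpa > 4
  - 0 records (original) are capped
Step 3: Calculate final sum = 29.61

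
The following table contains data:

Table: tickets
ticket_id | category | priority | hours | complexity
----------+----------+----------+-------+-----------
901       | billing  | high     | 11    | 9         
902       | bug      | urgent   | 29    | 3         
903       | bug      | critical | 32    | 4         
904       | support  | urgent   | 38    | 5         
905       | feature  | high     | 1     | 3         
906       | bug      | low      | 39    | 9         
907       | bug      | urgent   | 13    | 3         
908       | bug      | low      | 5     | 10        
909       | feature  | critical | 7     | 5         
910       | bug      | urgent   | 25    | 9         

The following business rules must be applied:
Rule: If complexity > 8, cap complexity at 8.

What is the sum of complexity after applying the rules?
55

Step 1: 4 records have complexity > 8
Step 2: These records originally summed to 37
Step 3: After capping: 4 × 8 = 32
Step 4: Unaffected records sum: 23
Step 5: Final sum = 32 + 23 = 55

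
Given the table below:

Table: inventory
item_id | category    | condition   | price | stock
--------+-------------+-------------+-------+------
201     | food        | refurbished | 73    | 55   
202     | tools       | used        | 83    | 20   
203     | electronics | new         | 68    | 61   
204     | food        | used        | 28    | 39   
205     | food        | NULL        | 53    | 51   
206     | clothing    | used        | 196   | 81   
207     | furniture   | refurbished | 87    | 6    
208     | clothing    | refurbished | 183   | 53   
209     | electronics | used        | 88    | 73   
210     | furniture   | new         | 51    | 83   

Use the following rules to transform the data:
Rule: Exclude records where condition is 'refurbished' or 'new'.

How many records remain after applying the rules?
5

Step 1: Count records to exclude
  - 3 (refurbished) + 2 (new) = 5 records
Step 2: Total records: 10
Step 3: Remaining = 10 - 5 = 5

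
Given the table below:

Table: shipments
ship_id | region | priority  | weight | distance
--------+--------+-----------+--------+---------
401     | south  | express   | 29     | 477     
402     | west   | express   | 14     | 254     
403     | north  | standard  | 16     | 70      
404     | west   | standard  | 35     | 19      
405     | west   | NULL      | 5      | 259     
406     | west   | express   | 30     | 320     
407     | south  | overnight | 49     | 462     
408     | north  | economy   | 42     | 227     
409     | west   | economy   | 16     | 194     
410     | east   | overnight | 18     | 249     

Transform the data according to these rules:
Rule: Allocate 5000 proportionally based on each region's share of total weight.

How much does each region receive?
east: 354.33, north: 1141.73, south: 1535.43, west: 1968.5

Step 1: Calculate total weight = 254
Step 2: Calculate each region's proportion:
  east: 18/254 = 7.09% → 354.33
  north: 58/254 = 22.83% → 1141.73
  south: 78/254 = 30.71% → 1535.43
  west: 100/254 = 39.37% → 1968.5
Step 3: Verify: sum of allocations ≈ 5000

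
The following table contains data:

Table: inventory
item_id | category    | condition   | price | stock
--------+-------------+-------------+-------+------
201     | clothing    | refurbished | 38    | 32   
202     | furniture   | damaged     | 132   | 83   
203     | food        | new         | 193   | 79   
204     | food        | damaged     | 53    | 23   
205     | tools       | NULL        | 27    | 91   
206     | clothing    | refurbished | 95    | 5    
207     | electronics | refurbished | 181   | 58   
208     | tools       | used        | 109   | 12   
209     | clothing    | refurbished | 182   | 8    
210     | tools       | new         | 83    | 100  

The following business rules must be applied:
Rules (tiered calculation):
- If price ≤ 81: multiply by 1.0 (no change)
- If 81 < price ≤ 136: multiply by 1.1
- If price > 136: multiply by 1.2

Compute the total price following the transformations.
1246.1

Step 1: Tier 1 (price ≤ 81): 3 records, sum = 118 × 1.0 = 118.0
Step 2: Tier 2 (81 < price ≤ 136): 4 records, sum = 419 × 1.1 = 460.9
Step 3: Tier 3 (price > 136): 3 records, sum = 556 × 1.2 = 667.2
Step 4: Final sum = 118.0 + 460.9 + 667.2 = 1246.1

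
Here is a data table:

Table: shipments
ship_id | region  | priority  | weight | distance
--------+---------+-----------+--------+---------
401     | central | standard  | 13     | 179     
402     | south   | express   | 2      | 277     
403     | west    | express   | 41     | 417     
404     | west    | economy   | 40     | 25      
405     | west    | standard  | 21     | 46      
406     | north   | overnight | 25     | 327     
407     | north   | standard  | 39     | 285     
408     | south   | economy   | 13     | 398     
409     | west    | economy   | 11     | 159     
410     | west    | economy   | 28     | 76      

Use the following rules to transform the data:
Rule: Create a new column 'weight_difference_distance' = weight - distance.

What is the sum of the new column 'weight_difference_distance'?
-1956

Step 1: For each record, compute weight - distance
Example calculations:
  13 - 179 = -166
  2 - 277 = -275
  41 - 417 = -376
  ...
Step 2: Sum all derived values
Step 3: Total = -1956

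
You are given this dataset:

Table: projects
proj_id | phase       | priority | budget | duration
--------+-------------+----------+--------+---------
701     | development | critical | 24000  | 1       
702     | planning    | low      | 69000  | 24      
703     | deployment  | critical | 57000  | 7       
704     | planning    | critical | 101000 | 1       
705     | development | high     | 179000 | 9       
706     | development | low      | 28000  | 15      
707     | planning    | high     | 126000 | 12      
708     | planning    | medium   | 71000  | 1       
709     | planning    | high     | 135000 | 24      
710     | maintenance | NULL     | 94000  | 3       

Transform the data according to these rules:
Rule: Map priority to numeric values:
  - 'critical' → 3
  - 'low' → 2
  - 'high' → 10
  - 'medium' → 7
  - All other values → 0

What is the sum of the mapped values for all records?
50

Step 1: Apply mapping to each record
Step 2: Count by status:
  'critical': 3 records × 3 = 9
  'low': 2 records × 2 = 4
  'high': 3 records × 10 = 30
  'medium': 1 records × 7 = 7
Step 3: Sum all mapped values = 50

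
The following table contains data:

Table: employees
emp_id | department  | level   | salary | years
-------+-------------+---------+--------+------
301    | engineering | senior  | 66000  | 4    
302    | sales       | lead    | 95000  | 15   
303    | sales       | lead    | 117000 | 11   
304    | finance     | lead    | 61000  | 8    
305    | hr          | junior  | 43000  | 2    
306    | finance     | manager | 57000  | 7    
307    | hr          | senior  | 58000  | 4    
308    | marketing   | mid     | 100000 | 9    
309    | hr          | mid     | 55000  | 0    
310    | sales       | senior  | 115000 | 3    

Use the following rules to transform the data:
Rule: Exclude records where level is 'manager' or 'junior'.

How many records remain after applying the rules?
8

Step 1: Count records to exclude
  - 1 (manager) + 1 (junior) = 2 records
Step 2: Total records: 10
Step 3: Remaining = 10 - 2 = 8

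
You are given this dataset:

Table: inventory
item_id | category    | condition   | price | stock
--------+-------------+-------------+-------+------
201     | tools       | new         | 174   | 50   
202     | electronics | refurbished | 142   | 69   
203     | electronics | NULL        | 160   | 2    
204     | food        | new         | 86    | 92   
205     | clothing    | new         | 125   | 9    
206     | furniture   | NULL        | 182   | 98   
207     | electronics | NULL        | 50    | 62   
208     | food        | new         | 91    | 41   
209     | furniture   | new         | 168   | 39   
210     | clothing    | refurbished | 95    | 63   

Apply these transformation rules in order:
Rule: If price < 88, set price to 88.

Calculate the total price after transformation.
1313

Step 1: 2 records have price < 88
Step 2: These records originally summed to 136
Step 3: After setting to minimum: 2 × 88 = 176
Step 4: Unaffected records sum: 1137
Step 5: Final sum = 176 + 1137 = 1313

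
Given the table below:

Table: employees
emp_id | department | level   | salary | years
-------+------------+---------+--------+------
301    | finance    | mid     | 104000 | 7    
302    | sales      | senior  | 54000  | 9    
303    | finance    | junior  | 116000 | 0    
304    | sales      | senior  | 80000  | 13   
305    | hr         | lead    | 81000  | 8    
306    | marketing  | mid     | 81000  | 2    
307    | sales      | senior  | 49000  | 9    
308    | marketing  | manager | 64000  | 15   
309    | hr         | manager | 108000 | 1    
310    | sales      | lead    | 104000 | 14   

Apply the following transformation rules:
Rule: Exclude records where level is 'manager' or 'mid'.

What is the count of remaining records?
6

Step 1: Count records to exclude
  - 2 (manager) + 2 (mid) = 4 records
Step 2: Total records: 10
Step 3: Remaining = 10 - 4 = 6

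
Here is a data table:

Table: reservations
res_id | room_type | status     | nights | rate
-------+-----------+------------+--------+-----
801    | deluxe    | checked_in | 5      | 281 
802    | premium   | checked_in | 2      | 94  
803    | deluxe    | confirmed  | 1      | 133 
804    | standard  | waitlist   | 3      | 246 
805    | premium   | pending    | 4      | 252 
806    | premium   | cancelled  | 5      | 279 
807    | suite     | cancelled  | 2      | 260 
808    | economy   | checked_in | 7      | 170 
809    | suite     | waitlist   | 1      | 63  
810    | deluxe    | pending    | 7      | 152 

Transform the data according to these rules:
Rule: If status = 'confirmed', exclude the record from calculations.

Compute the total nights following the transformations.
36

Step 1: Identify records where status = 'confirmed'
Step 2: The excluded records sum to 1
Step 3: Original total nights = 37
Step 4: Remaining total = 37 - 1 = 36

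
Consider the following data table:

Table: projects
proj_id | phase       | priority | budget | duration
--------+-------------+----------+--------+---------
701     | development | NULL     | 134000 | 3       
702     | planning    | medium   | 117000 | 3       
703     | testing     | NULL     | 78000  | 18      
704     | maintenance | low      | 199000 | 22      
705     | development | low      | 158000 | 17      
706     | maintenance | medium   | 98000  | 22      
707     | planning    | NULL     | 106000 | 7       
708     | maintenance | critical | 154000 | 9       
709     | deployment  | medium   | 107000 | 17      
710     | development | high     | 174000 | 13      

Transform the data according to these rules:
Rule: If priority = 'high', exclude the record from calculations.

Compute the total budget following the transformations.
1151000

Step 1: Identify records where priority = 'high'
Step 2: The excluded records sum to 174000
Step 3: Original total budget = 1325000
Step 4: Remaining total = 1325000 - 174000 = 1151000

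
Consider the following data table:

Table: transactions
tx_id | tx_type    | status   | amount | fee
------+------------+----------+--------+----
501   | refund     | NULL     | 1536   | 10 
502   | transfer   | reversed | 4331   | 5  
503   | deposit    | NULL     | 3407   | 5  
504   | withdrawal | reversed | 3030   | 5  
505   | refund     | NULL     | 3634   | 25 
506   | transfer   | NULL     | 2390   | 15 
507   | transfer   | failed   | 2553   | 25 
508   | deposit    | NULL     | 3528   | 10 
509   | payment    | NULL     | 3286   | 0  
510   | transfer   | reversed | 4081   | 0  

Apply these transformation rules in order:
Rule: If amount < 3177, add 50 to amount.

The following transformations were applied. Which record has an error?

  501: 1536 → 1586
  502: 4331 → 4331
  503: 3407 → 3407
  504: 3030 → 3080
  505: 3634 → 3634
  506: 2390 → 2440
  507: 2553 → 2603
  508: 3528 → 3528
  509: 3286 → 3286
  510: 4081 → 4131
Record 510 has an error. The correct transformed value should be 4081, not 4131.

Step 1: Check each record against the rule
Step 2: Record 510 has amount = 4081
Step 3: Since 4081 >= 3177, the bonus should not have been applied
Step 4: Correct value = 4081, but claimed value = 4131
Conclusion: Record 510 has the error.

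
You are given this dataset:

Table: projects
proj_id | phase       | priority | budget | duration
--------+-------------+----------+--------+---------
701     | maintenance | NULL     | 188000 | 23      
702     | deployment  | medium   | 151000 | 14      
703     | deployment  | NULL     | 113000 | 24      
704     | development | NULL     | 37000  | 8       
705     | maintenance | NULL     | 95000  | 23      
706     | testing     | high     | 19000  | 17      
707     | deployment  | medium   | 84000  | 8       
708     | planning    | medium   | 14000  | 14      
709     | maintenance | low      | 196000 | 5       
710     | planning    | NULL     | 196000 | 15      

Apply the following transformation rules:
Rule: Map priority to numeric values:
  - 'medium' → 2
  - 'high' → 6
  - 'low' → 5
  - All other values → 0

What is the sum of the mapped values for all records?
17

Step 1: Apply mapping to each record
Step 2: Count by status:
  'medium': 3 records × 2 = 6
  'high': 1 records × 6 = 6
  'low': 1 records × 5 = 5
Step 3: Sum all mapped values = 17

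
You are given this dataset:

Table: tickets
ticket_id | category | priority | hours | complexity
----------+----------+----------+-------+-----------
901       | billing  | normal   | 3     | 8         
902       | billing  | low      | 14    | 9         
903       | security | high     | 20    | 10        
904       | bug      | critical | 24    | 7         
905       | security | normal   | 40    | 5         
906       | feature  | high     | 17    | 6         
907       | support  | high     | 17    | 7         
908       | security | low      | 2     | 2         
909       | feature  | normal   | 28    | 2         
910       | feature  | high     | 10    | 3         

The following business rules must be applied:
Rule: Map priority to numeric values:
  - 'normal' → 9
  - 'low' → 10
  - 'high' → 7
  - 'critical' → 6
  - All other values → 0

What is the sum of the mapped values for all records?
81

Step 1: Apply mapping to each record
Step 2: Count by status:
  'normal': 3 records × 9 = 27
  'low': 2 records × 10 = 20
  'high': 4 records × 7 = 28
  'critical': 1 records × 6 = 6
Step 3: Sum all mapped values = 81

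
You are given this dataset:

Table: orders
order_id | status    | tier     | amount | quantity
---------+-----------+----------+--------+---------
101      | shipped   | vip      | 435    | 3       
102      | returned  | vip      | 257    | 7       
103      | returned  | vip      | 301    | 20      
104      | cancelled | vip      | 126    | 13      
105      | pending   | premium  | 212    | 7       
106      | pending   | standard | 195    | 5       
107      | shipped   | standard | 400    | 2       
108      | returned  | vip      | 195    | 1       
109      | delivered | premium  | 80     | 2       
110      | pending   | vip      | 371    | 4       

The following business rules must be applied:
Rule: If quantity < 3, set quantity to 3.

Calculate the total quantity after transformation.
68

Step 1: 3 records have quantity < 3
Step 2: These records originally summed to 5
Step 3: After setting to minimum: 3 × 3 = 9
Step 4: Unaffected records sum: 59
Step 5: Final sum = 9 + 59 = 68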